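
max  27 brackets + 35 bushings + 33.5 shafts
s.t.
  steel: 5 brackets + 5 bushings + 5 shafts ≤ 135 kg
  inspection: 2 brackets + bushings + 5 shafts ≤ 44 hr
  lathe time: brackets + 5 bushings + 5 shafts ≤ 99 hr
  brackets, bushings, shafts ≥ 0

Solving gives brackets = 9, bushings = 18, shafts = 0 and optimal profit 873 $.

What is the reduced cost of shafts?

Binding: steel and lathe time. Non-binding: inspection (8 unused).
By complementary slackness, y = 0 for the non-binding constraint.
From A_Bᵀ y = c: 5·y_steel + 1·y_lathe time = 27; 5·y_steel + 5·y_lathe time = 35.
Solving: y_steel = 5, y_lathe time = 2.
Reduced cost of shafts: c₃ − yᵀa₃ = 33.5 − (5·5 + 2·5) = 33.5 − 35 = -1.5.

-1.5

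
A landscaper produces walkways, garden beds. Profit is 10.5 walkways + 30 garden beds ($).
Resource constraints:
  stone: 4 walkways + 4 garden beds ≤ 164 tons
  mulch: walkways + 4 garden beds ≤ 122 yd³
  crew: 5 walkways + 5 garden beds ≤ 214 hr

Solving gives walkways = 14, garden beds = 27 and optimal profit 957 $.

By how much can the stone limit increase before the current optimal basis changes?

7.2

Binding constraints: stone, mulch. The basis is B = [[4,4],[1,4]] with det 12.
Per unit increase in stone, x* moves by d = (0.3333, -0.0833).
The basis stays optimal until crew becomes binding; allowable increase = 7.2 tons.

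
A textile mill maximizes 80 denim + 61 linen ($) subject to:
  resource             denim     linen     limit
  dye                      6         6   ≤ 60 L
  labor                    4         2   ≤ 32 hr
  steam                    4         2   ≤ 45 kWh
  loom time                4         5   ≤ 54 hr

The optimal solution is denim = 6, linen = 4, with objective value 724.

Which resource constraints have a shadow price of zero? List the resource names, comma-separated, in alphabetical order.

dye: 60/60 (binding)
labor: 32/32 (binding)
steam: 32/45 (slack 13)
loom time: 44/54 (slack 10)
By complementary slackness, a constraint with positive slack has shadow price 0 → loom time, steam.

loom time, steam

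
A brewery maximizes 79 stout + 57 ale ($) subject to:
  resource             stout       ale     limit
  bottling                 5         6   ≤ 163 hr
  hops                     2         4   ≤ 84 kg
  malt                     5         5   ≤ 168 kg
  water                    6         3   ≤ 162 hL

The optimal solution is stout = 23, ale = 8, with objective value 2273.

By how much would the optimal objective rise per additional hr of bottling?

5

Check each constraint at x*: bottling 163/163 (tight); hops 78/84 (slack 6); malt 155/168 (slack 13); water 162/162 (tight).
By complementary slackness, y = 0 for the non-binding constraints.
The binding rows give the dual system: 5·y_bottling + 6·y_water = 79 and 6·y_bottling + 3·y_water = 57.
Solving: y_bottling = 5, y_water = 9.
Shadow price of bottling = 5.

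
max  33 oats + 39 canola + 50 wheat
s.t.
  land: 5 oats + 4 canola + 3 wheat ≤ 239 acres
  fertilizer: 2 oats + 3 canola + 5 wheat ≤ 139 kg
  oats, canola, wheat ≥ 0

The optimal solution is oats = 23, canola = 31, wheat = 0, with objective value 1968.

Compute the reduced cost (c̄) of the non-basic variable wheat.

-4

Check each constraint at x*: land 239/239 (tight); fertilizer 139/139 (tight).
From A_Bᵀ y = c: 5·y_land + 2·y_fertilizer = 33; 4·y_land + 3·y_fertilizer = 39.
→ y_land = 3 and y_fertilizer = 9.
Reduced cost of wheat: c₃ − yᵀa₃ = 50 − (3·3 + 9·5) = 50 − 54 = -4.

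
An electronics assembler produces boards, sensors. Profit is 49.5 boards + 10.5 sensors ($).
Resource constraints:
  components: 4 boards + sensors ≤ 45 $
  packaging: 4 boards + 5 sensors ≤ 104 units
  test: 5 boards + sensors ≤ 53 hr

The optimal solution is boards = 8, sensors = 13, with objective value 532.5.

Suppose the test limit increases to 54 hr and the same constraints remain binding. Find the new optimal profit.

Binding: components and test. Non-binding: packaging (7 unused).
By complementary slackness, y = 0 for the non-binding constraint.
The binding rows give the dual system: 4·y_components + 5·y_test = 49.5 and 1·y_components + 1·y_test = 10.5.
→ y_components = 3 and y_test = 7.5.
Δz = y_test·Δb = 7.5 × (1) = 7.5, so new z* = 532.5 + 7.5 = 540.

540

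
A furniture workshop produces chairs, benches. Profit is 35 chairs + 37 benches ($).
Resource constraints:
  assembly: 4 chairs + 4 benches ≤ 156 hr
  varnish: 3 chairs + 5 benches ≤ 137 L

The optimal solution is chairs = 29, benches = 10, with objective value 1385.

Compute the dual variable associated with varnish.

At the optimum: assembly uses 156 of 156 (binding); varnish uses 137 of 137 (binding).
From A_Bᵀ y = c: 4·y_assembly + 3·y_varnish = 35; 4·y_assembly + 5·y_varnish = 37.
Solving: y_assembly = 8, y_varnish = 1.
Shadow price of varnish = 1.

1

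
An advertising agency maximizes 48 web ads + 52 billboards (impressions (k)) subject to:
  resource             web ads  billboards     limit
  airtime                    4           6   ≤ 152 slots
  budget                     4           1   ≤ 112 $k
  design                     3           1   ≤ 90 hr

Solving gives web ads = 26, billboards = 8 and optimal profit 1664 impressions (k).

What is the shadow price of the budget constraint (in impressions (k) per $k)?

Check each constraint at x*: airtime 152/152 (tight); budget 112/112 (tight); design 86/90 (slack 4).
Since design is not tight, its dual is 0.
From A_Bᵀ y = c: 4·y_airtime + 4·y_budget = 48; 6·y_airtime + 1·y_budget = 52.
→ y_airtime = 8 and y_budget = 4.
Shadow price of budget = 4.

4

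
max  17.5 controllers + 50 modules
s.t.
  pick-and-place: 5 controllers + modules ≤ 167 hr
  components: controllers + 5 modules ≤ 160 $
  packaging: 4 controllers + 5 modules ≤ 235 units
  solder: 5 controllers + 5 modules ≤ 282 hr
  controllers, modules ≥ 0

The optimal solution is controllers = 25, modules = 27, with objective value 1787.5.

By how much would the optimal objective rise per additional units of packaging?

At the optimum: pick-and-place uses 152 of 167 (slack = 15); components uses 160 of 160 (binding); packaging uses 235 of 235 (binding); solder uses 260 of 282 (slack = 22).
By complementary slackness, y = 0 for the non-binding constraints.
From A_Bᵀ y = c: 1·y_components + 4·y_packaging = 17.5; 5·y_components + 5·y_packaging = 50.
→ y_components = 7.5 and y_packaging = 2.5.
Shadow price of packaging = 2.5.

2.5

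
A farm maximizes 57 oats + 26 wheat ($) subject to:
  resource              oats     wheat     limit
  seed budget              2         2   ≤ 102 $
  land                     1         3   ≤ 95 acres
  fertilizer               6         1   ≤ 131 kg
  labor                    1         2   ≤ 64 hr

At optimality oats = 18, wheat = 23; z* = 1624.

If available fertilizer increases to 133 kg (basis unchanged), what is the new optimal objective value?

1640

Check each constraint at x*: seed budget 82/102 (slack 20); land 87/95 (slack 8); fertilizer 131/131 (tight); labor 64/64 (tight).
Slack constraints have shadow price 0 (complementary slackness).
Dual feasibility on the basic columns requires 6·y_fertilizer + 1·y_labor = 57, 1·y_fertilizer + 2·y_labor = 26.
Solving: y_fertilizer = 8, y_labor = 9.
Δz = y_fertilizer·Δb = 8 × (2) = 16, so new z* = 1624 + 16 = 1640.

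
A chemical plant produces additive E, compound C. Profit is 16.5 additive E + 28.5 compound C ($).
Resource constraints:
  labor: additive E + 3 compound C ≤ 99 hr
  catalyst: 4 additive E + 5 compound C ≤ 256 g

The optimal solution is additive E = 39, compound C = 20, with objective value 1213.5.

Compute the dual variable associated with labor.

4.5

Check each constraint at x*: labor 99/99 (tight); catalyst 256/256 (tight).
From A_Bᵀ y = c: 1·y_labor + 4·y_catalyst = 16.5; 3·y_labor + 5·y_catalyst = 28.5.
→ y_labor = 4.5 and y_catalyst = 3.
Shadow price of labor = 4.5.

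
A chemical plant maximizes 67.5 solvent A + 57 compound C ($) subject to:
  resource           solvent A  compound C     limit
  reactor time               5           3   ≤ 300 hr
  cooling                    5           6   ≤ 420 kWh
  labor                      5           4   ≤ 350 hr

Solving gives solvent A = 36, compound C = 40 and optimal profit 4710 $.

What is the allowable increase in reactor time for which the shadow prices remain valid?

15

Binding constraints: reactor time, cooling. The basis is B = [[5,3],[5,6]] with det 15.
Per unit increase in reactor time, x* moves by d = (0.4, -0.3333).
The basis stays optimal until labor becomes binding; allowable increase = 15 hr.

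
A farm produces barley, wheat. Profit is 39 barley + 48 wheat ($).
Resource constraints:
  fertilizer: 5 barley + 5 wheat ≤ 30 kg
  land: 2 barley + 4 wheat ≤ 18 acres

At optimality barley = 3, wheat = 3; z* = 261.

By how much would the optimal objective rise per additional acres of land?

At the optimum: fertilizer uses 30 of 30 (binding); land uses 18 of 18 (binding).
From A_Bᵀ y = c: 5·y_fertilizer + 2·y_land = 39; 5·y_fertilizer + 4·y_land = 48.
This yields shadow prices y_fertilizer = 6, y_land = 4.5.
Shadow price of land = 4.5.

4.5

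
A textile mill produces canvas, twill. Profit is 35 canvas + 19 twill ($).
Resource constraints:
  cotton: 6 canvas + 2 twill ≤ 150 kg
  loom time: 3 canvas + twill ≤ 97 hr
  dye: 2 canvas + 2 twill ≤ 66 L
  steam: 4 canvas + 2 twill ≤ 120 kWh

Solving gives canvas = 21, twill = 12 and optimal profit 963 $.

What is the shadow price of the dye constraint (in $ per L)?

Check each constraint at x*: cotton 150/150 (tight); loom time 75/97 (slack 22); dye 66/66 (tight); steam 108/120 (slack 12).
By complementary slackness, y = 0 for the non-binding constraints.
From A_Bᵀ y = c: 6·y_cotton + 2·y_dye = 35; 2·y_cotton + 2·y_dye = 19.
Solving: y_cotton = 4, y_dye = 5.5.
Shadow price of dye = 5.5.

5.5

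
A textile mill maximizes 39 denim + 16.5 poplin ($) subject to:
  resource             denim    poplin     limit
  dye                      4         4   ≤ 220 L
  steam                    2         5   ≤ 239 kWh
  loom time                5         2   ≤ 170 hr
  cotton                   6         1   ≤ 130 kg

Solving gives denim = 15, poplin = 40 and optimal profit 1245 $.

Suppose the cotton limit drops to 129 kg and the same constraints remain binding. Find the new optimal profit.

At the optimum: dye uses 220 of 220 (binding); steam uses 230 of 239 (slack = 9); loom time uses 155 of 170 (slack = 15); cotton uses 130 of 130 (binding).
By complementary slackness, y = 0 for the non-binding constraints.
The binding rows give the dual system: 4·y_dye + 6·y_cotton = 39 and 4·y_dye + 1·y_cotton = 16.5.
→ y_dye = 3 and y_cotton = 4.5.
Δz = y_cotton·Δb = 4.5 × (-1) = -4.5, so new z* = 1245 − 4.5 = 1240.5.

1240.5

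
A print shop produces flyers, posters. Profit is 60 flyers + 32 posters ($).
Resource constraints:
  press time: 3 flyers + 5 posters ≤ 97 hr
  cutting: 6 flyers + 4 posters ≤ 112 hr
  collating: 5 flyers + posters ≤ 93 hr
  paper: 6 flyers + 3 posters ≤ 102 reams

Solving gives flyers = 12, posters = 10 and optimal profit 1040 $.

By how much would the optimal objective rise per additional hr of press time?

Check each constraint at x*: press time 86/97 (slack 11); cutting 112/112 (tight); collating 70/93 (slack 23); paper 102/102 (tight).
By complementary slackness, y = 0 for the non-binding constraints.
The binding rows give the dual system: 6·y_cutting + 6·y_paper = 60 and 4·y_cutting + 3·y_paper = 32.
Solving: y_cutting = 2, y_paper = 8.
Shadow price of press time = 0.

0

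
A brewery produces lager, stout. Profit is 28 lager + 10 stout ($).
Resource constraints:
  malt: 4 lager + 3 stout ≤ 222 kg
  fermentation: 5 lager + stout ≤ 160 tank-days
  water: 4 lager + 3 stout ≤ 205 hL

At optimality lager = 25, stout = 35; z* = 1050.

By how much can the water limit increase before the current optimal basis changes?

17

Binding constraints: fermentation, water. The basis is B = [[5,1],[4,3]] with det 11.
Per unit increase in water, x* moves by d = (-0.0909, 0.4545).
The basis stays optimal until malt becomes binding; allowable increase = 17 hL.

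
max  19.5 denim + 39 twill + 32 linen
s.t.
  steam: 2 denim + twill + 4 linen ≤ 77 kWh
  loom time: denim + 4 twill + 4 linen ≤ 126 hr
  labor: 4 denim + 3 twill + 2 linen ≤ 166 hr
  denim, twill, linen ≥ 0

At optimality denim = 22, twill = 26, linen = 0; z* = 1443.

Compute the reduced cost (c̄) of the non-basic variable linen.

-4

Binding: loom time and labor. Non-binding: steam (7 unused).
Since steam is not tight, its dual is 0.
Dual feasibility on the basic columns requires 1·y_loom time + 4·y_labor = 19.5, 4·y_loom time + 3·y_labor = 39.
This yields shadow prices y_loom time = 7.5, y_labor = 3.
Reduced cost of linen: c₃ − yᵀa₃ = 32 − (7.5·4 + 3·2) = 32 − 36 = -4.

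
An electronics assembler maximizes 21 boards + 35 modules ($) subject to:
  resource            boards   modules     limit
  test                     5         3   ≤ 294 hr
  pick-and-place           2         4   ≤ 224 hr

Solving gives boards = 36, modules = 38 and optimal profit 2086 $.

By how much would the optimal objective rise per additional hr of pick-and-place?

8

Both test and pick-and-place are binding at x*.
Dual feasibility on the basic columns requires 5·y_test + 2·y_pick-and-place = 21, 3·y_test + 4·y_pick-and-place = 35.
→ y_test = 1 and y_pick-and-place = 8.
Shadow price of pick-and-place = 8.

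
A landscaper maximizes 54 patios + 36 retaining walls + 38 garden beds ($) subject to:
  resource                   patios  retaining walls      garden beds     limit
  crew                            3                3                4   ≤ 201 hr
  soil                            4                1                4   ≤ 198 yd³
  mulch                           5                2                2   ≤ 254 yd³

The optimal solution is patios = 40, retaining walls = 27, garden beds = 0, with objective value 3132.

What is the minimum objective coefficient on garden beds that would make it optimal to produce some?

Check each constraint at x*: crew 201/201 (tight); soil 187/198 (slack 11); mulch 254/254 (tight).
By complementary slackness, y = 0 for the non-binding constraint.
From A_Bᵀ y = c: 3·y_crew + 5·y_mulch = 54; 3·y_crew + 2·y_mulch = 36.
Solving: y_crew = 8, y_mulch = 6.
garden beds enters the basis when its profit ≥ yᵀa₃ = 8·4 + 6·2 = 44.

44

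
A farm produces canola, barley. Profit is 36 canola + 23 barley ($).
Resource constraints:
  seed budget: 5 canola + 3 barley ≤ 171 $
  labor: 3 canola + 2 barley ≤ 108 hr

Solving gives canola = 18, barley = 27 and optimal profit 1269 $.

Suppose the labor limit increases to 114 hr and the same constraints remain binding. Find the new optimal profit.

1311

Both seed budget and labor are binding at x*.
The binding rows give the dual system: 5·y_seed budget + 3·y_labor = 36 and 3·y_seed budget + 2·y_labor = 23.
Solving: y_seed budget = 3, y_labor = 7.
Δz = y_labor·Δb = 7 × (6) = 42, so new z* = 1269 + 42 = 1311.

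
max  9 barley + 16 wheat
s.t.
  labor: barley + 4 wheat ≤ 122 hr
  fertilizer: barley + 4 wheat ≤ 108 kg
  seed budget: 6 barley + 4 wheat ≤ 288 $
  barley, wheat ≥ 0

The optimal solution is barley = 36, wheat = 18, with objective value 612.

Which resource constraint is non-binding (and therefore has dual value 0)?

labor: 108/122 (slack 14)
fertilizer: 108/108 (binding)
seed budget: 288/288 (binding)
By complementary slackness, a constraint with positive slack has shadow price 0 → labor.

labor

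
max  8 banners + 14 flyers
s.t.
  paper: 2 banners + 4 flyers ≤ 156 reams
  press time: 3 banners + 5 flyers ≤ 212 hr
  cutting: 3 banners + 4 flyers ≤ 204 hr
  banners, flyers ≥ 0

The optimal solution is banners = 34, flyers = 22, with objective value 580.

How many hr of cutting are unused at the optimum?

14

cutting used = 3·34 + 4·22 = 190; slack = 204 − 190 = 14.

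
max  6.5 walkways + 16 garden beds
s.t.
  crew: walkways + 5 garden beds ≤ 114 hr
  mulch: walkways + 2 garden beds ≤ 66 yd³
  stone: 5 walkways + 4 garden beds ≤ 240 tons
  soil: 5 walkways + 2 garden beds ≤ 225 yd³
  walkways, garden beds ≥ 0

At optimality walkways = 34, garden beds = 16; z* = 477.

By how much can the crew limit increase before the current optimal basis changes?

Binding constraints: crew, mulch. The basis is B = [[1,5],[1,2]] with det -3.
Per unit increase in crew, x* moves by d = (-0.6667, 0.3333).
The basis stays optimal until walkways reaches 0; allowable increase = 51 hr.

51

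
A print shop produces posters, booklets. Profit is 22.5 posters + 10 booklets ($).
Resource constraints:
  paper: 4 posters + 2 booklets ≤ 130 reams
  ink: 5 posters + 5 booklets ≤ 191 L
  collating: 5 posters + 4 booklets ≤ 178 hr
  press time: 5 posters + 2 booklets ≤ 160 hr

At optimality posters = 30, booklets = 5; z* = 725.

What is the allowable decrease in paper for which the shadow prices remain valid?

Binding constraints: paper, press time. The basis is B = [[4,2],[5,2]] with det -2.
Per unit decrease in paper, x* moves by d = (1, -2.5).
The basis stays optimal until booklets reaches 0; allowable decrease = 2 reams.

2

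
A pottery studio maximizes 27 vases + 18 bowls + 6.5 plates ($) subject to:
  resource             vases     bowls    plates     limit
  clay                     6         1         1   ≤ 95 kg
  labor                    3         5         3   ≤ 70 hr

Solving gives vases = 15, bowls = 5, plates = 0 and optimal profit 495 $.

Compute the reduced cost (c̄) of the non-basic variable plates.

Check each constraint at x*: clay 95/95 (tight); labor 70/70 (tight).
From A_Bᵀ y = c: 6·y_clay + 3·y_labor = 27; 1·y_clay + 5·y_labor = 18.
→ y_clay = 3 and y_labor = 3.
Reduced cost of plates: c₃ − yᵀa₃ = 6.5 − (3·1 + 3·3) = 6.5 − 12 = -5.5.

-5.5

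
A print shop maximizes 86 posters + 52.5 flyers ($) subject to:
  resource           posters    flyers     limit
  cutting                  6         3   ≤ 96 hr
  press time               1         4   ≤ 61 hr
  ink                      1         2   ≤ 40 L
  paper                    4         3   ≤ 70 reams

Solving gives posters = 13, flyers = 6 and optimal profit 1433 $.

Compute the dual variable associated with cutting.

Check each constraint at x*: cutting 96/96 (tight); press time 37/61 (slack 24); ink 25/40 (slack 15); paper 70/70 (tight).
Since press time, ink are not tight, their duals are 0.
From A_Bᵀ y = c: 6·y_cutting + 4·y_paper = 86; 3·y_cutting + 3·y_paper = 52.5.
This yields shadow prices y_cutting = 8, y_paper = 9.5.
Shadow price of cutting = 8.

8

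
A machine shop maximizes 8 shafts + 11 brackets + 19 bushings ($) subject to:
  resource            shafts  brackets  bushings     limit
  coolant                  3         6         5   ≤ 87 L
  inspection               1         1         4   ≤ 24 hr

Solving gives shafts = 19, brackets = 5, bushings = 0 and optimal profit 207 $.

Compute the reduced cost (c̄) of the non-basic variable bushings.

Both coolant and inspection are binding at x*.
The binding rows give the dual system: 3·y_coolant + 1·y_inspection = 8 and 6·y_coolant + 1·y_inspection = 11.
This yields shadow prices y_coolant = 1, y_inspection = 5.
Reduced cost of bushings: c₃ − yᵀa₃ = 19 − (1·5 + 5·4) = 19 − 25 = -6.

-6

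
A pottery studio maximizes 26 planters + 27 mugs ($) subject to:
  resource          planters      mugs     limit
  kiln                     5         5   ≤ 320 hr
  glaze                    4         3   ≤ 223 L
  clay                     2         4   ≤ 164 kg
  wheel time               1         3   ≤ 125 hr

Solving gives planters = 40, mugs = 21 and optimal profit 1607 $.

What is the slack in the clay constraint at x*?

0

clay used = 2·40 + 4·21 = 164; slack = 164 − 164 = 0.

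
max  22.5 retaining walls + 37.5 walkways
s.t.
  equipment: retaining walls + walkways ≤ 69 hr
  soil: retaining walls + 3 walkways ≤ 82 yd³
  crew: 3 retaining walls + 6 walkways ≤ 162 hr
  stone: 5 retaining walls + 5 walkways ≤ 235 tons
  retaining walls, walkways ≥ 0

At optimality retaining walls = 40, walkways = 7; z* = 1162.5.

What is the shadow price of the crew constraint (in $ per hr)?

Binding: crew and stone. Non-binding: equipment (22 unused), soil (21 unused).
Since equipment, soil are not tight, their duals are 0.
Dual feasibility on the basic columns requires 3·y_crew + 5·y_stone = 22.5, 6·y_crew + 5·y_stone = 37.5.
→ y_crew = 5 and y_stone = 1.5.
Shadow price of crew = 5.

5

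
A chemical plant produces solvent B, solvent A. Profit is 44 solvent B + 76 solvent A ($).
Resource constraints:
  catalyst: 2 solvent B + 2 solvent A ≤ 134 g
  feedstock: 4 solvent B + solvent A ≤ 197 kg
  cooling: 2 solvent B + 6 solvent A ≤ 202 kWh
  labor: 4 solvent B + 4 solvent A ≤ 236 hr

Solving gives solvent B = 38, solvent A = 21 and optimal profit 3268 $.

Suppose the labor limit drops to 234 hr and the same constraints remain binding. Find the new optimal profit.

3254

Check each constraint at x*: catalyst 118/134 (slack 16); feedstock 173/197 (slack 24); cooling 202/202 (tight); labor 236/236 (tight).
Slack constraints have shadow price 0 (complementary slackness).
From A_Bᵀ y = c: 2·y_cooling + 4·y_labor = 44; 6·y_cooling + 4·y_labor = 76.
Solving: y_cooling = 8, y_labor = 7.
Δz = y_labor·Δb = 7 × (-2) = -14, so new z* = 3268 − 14 = 3254.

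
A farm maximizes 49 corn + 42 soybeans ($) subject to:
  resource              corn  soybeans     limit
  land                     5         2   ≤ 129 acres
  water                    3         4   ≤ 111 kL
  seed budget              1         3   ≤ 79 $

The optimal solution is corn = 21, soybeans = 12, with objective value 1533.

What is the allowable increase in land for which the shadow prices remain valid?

56

Binding constraints: land, water. The basis is B = [[5,2],[3,4]] with det 14.
Per unit increase in land, x* moves by d = (0.2857, -0.2143).
The basis stays optimal until soybeans reaches 0; allowable increase = 56 acres.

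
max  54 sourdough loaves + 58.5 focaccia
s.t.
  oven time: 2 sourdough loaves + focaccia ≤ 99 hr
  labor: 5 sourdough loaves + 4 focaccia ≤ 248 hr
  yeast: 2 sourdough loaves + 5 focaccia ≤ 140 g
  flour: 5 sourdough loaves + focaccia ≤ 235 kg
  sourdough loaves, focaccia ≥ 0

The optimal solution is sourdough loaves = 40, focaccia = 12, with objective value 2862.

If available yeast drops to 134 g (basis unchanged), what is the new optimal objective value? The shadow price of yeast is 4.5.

Δb = -6, so new z* = 2862 + (4.5)·(-6) = 2862 − 27 = 2835.

2835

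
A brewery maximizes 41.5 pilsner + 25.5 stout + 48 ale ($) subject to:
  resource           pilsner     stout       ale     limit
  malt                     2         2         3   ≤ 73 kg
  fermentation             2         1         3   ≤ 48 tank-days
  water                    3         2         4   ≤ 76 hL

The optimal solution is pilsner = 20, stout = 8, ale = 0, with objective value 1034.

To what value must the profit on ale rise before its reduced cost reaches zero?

At the optimum: malt uses 56 of 73 (slack = 17); fermentation uses 48 of 48 (binding); water uses 76 of 76 (binding).
By complementary slackness, y = 0 for the non-binding constraint.
From A_Bᵀ y = c: 2·y_fermentation + 3·y_water = 41.5; 1·y_fermentation + 2·y_water = 25.5.
→ y_fermentation = 6.5 and y_water = 9.5.
ale enters the basis when its profit ≥ yᵀa₃ = 6.5·3 + 9.5·4 = 57.5.

57.5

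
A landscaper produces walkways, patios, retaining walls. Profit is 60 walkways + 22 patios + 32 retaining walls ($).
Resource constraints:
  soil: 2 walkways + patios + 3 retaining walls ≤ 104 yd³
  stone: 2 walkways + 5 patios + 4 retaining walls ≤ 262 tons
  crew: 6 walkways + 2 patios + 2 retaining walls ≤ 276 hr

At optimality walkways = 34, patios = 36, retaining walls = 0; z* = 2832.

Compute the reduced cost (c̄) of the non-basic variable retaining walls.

-2

Check each constraint at x*: soil 104/104 (tight); stone 248/262 (slack 14); crew 276/276 (tight).
Since stone is not tight, its dual is 0.
Dual feasibility on the basic columns requires 2·y_soil + 6·y_crew = 60, 1·y_soil + 2·y_crew = 22.
This yields shadow prices y_soil = 6, y_crew = 8.
Reduced cost of retaining walls: c₃ − yᵀa₃ = 32 − (6·3 + 8·2) = 32 − 34 = -2.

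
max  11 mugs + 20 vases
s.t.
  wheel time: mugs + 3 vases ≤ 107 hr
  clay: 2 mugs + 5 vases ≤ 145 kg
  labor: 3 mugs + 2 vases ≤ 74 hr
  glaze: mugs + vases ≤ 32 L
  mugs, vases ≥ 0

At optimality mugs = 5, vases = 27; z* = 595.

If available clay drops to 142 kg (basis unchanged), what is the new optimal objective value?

586

Check each constraint at x*: wheel time 86/107 (slack 21); clay 145/145 (tight); labor 69/74 (slack 5); glaze 32/32 (tight).
By complementary slackness, y = 0 for the non-binding constraints.
From A_Bᵀ y = c: 2·y_clay + 1·y_glaze = 11; 5·y_clay + 1·y_glaze = 20.
→ y_clay = 3 and y_glaze = 5.
Δz = y_clay·Δb = 3 × (-3) = -9, so new z* = 595 − 9 = 586.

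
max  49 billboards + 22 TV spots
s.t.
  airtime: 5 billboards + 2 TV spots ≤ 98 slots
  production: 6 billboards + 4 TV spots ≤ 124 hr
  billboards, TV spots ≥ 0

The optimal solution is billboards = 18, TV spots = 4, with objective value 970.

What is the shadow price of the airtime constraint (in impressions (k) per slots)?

At the optimum: airtime uses 98 of 98 (binding); production uses 124 of 124 (binding).
The binding rows give the dual system: 5·y_airtime + 6·y_production = 49 and 2·y_airtime + 4·y_production = 22.
→ y_airtime = 8 and y_production = 1.5.
Shadow price of airtime = 8.

8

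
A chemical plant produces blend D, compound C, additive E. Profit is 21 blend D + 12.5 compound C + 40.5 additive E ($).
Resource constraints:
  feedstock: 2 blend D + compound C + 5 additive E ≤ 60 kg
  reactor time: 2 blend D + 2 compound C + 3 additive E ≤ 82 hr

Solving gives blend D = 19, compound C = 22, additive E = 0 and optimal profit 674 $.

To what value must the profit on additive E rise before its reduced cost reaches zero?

Both feedstock and reactor time are binding at x*.
The binding rows give the dual system: 2·y_feedstock + 2·y_reactor time = 21 and 1·y_feedstock + 2·y_reactor time = 12.5.
Solving: y_feedstock = 8.5, y_reactor time = 2.
additive E enters the basis when its profit ≥ yᵀa₃ = 8.5·5 + 2·3 = 48.5.

48.5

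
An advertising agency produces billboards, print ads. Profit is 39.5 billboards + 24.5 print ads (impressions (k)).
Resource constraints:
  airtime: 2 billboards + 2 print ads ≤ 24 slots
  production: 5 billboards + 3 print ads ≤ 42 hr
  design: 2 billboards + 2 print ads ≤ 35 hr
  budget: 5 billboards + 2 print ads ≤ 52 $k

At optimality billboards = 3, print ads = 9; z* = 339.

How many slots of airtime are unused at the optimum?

airtime used = 2·3 + 2·9 = 24; slack = 24 − 24 = 0.

0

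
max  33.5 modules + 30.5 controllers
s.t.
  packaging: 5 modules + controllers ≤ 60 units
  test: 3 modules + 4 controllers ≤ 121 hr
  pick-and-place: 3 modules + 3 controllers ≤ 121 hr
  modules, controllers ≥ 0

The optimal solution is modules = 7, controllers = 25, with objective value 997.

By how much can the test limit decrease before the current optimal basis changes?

Binding constraints: packaging, test. The basis is B = [[5,1],[3,4]] with det 17.
Per unit decrease in test, x* moves by d = (0.0588, -0.2941).
The basis stays optimal until controllers reaches 0; allowable decrease = 85 hr.

85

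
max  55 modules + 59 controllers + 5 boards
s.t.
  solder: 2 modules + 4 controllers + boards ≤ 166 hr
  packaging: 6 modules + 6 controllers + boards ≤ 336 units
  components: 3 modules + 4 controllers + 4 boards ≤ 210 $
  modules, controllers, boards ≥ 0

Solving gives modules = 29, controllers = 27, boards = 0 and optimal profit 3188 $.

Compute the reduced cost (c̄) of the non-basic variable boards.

-5.5

Binding: solder and packaging. Non-binding: components (15 unused).
Since components is not tight, its dual is 0.
The binding rows give the dual system: 2·y_solder + 6·y_packaging = 55 and 4·y_solder + 6·y_packaging = 59.
Solving: y_solder = 2, y_packaging = 8.5.
Reduced cost of boards: c₃ − yᵀa₃ = 5 − (2·1 + 8.5·1) = 5 − 10.5 = -5.5.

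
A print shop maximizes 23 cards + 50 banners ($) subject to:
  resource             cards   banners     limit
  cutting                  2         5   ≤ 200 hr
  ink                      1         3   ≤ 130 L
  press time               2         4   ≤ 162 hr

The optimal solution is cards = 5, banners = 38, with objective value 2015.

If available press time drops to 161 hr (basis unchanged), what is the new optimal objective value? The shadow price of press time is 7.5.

2007.5

Δb = -1, so new z* = 2015 + (7.5)·(-1) = 2015 − 7.5 = 2007.5.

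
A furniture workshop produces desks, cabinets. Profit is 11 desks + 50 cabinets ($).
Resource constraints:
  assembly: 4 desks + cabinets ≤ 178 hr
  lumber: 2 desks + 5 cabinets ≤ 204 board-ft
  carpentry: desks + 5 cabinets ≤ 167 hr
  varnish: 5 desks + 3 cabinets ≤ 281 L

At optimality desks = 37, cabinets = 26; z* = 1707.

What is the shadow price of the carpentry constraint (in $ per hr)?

Binding: lumber and carpentry. Non-binding: assembly (4 unused), varnish (18 unused).
By complementary slackness, y = 0 for the non-binding constraints.
From A_Bᵀ y = c: 2·y_lumber + 1·y_carpentry = 11; 5·y_lumber + 5·y_carpentry = 50.
This yields shadow prices y_lumber = 1, y_carpentry = 9.
Shadow price of carpentry = 9.

9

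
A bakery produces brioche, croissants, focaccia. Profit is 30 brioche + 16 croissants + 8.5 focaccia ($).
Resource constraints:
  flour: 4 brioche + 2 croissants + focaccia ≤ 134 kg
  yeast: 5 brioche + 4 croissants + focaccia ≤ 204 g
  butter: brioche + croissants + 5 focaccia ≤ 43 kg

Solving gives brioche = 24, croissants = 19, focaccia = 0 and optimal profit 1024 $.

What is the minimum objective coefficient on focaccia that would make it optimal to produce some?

17

At the optimum: flour uses 134 of 134 (binding); yeast uses 196 of 204 (slack = 8); butter uses 43 of 43 (binding).
Slack constraints have shadow price 0 (complementary slackness).
The binding rows give the dual system: 4·y_flour + 1·y_butter = 30 and 2·y_flour + 1·y_butter = 16.
This yields shadow prices y_flour = 7, y_butter = 2.
focaccia enters the basis when its profit ≥ yᵀa₃ = 7·1 + 2·5 = 17.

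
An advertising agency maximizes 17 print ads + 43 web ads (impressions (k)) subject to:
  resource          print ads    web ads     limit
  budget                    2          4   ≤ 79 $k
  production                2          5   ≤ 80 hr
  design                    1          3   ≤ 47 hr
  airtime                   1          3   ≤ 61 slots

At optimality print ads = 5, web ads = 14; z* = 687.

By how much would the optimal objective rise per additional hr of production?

8

Binding: production and design. Non-binding: budget (13 unused), airtime (14 unused).
By complementary slackness, y = 0 for the non-binding constraints.
The binding rows give the dual system: 2·y_production + 1·y_design = 17 and 5·y_production + 3·y_design = 43.
This yields shadow prices y_production = 8, y_design = 1.
Shadow price of production = 8.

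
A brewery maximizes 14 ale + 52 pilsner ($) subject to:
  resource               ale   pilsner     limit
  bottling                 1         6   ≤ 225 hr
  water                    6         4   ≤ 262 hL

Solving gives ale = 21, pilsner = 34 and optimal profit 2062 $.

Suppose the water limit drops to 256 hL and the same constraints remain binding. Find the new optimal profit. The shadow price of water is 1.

2056

Δb = -6, so new z* = 2062 + (1)·(-6) = 2062 − 6 = 2056.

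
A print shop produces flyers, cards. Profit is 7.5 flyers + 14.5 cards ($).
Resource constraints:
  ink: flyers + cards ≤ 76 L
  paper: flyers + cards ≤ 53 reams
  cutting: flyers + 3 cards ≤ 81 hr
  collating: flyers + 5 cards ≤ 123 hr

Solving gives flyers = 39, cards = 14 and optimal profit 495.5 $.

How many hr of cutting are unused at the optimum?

0

cutting used = 1·39 + 3·14 = 81; slack = 81 − 81 = 0.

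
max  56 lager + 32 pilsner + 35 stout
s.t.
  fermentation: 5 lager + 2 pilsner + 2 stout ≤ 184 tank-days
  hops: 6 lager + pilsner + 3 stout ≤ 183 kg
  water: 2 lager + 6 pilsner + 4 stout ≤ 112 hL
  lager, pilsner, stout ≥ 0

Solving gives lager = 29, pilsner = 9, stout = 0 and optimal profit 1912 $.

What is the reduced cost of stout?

At the optimum: fermentation uses 163 of 184 (slack = 21); hops uses 183 of 183 (binding); water uses 112 of 112 (binding).
Slack constraints have shadow price 0 (complementary slackness).
From A_Bᵀ y = c: 6·y_hops + 2·y_water = 56; 1·y_hops + 6·y_water = 32.
→ y_hops = 8 and y_water = 4.
Reduced cost of stout: c₃ − yᵀa₃ = 35 − (8·3 + 4·4) = 35 − 40 = -5.

-5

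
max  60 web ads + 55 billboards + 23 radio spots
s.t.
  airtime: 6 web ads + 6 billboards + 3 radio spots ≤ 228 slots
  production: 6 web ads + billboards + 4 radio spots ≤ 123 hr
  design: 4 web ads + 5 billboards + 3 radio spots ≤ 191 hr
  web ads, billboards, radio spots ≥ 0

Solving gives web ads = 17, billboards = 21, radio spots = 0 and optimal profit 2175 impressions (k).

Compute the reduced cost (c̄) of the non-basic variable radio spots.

Binding: airtime and production. Non-binding: design (18 unused).
Slack constraints have shadow price 0 (complementary slackness).
Dual feasibility on the basic columns requires 6·y_airtime + 6·y_production = 60, 6·y_airtime + 1·y_production = 55.
→ y_airtime = 9 and y_production = 1.
Reduced cost of radio spots: c₃ − yᵀa₃ = 23 − (9·3 + 1·4) = 23 − 31 = -8.

-8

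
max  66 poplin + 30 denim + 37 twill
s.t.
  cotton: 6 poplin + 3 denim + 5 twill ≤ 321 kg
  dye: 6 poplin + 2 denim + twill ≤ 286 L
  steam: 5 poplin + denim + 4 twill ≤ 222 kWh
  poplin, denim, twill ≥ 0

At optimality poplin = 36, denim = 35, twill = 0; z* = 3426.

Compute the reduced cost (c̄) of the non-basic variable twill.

-6

Check each constraint at x*: cotton 321/321 (tight); dye 286/286 (tight); steam 215/222 (slack 7).
Since steam is not tight, its dual is 0.
From A_Bᵀ y = c: 6·y_cotton + 6·y_dye = 66; 3·y_cotton + 2·y_dye = 30.
Solving: y_cotton = 8, y_dye = 3.
Reduced cost of twill: c₃ − yᵀa₃ = 37 − (8·5 + 3·1) = 37 − 43 = -6.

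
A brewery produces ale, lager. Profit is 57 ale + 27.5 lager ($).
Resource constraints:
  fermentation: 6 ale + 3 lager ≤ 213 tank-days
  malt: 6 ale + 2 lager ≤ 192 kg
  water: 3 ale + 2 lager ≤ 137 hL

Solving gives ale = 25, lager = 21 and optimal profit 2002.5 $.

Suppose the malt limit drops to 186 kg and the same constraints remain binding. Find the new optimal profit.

At the optimum: fermentation uses 213 of 213 (binding); malt uses 192 of 192 (binding); water uses 117 of 137 (slack = 20).
Since water is not tight, its dual is 0.
Dual feasibility on the basic columns requires 6·y_fermentation + 6·y_malt = 57, 3·y_fermentation + 2·y_malt = 27.5.
This yields shadow prices y_fermentation = 8.5, y_malt = 1.
Δz = y_malt·Δb = 1 × (-6) = -6, so new z* = 2002.5 − 6 = 1996.5.

1996.5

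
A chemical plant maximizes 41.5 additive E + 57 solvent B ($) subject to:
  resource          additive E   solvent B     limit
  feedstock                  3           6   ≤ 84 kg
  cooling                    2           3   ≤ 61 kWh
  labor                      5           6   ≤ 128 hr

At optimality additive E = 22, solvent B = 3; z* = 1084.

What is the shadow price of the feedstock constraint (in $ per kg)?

At the optimum: feedstock uses 84 of 84 (binding); cooling uses 53 of 61 (slack = 8); labor uses 128 of 128 (binding).
By complementary slackness, y = 0 for the non-binding constraint.
Dual feasibility on the basic columns requires 3·y_feedstock + 5·y_labor = 41.5, 6·y_feedstock + 6·y_labor = 57.
This yields shadow prices y_feedstock = 3, y_labor = 6.5.
Shadow price of feedstock = 3.

3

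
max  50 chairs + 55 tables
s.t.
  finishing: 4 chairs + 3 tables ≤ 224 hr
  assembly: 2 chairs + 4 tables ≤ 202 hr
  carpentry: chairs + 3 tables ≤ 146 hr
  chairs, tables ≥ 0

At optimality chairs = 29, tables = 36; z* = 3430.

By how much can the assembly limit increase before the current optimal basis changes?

10

Binding constraints: finishing, assembly. The basis is B = [[4,3],[2,4]] with det 10.
Per unit increase in assembly, x* moves by d = (-0.3, 0.4).
The basis stays optimal until carpentry becomes binding; allowable increase = 10 hr.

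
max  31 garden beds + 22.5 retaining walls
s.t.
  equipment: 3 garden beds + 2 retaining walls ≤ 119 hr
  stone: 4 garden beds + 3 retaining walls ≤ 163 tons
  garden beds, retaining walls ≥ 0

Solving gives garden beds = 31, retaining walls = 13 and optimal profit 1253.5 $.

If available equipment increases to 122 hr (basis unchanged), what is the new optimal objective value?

At the optimum: equipment uses 119 of 119 (binding); stone uses 163 of 163 (binding).
The binding rows give the dual system: 3·y_equipment + 4·y_stone = 31 and 2·y_equipment + 3·y_stone = 22.5.
→ y_equipment = 3 and y_stone = 5.5.
Δz = y_equipment·Δb = 3 × (3) = 9, so new z* = 1253.5 + 9 = 1262.5.

1262.5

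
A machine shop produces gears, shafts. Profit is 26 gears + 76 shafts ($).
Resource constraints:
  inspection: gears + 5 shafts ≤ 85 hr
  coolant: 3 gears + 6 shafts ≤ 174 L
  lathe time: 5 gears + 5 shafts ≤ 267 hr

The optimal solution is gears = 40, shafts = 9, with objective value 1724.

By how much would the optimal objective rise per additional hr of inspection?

Binding: inspection and coolant. Non-binding: lathe time (22 unused).
Since lathe time is not tight, its dual is 0.
The binding rows give the dual system: 1·y_inspection + 3·y_coolant = 26 and 5·y_inspection + 6·y_coolant = 76.
This yields shadow prices y_inspection = 8, y_coolant = 6.
Shadow price of inspection = 8.

8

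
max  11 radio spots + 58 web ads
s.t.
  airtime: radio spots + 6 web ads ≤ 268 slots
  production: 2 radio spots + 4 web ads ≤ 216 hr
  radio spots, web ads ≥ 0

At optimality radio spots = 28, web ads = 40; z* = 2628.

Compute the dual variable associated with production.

1

Check each constraint at x*: airtime 268/268 (tight); production 216/216 (tight).
Dual feasibility on the basic columns requires 1·y_airtime + 2·y_production = 11, 6·y_airtime + 4·y_production = 58.
This yields shadow prices y_airtime = 9, y_production = 1.
Shadow price of production = 1.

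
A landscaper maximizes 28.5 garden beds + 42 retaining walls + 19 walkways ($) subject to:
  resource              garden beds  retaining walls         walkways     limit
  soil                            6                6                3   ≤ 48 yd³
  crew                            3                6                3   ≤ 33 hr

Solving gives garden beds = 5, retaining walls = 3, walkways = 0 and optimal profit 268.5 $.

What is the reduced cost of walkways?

Check each constraint at x*: soil 48/48 (tight); crew 33/33 (tight).
From A_Bᵀ y = c: 6·y_soil + 3·y_crew = 28.5; 6·y_soil + 6·y_crew = 42.
This yields shadow prices y_soil = 2.5, y_crew = 4.5.
Reduced cost of walkways: c₃ − yᵀa₃ = 19 − (2.5·3 + 4.5·3) = 19 − 21 = -2.

-2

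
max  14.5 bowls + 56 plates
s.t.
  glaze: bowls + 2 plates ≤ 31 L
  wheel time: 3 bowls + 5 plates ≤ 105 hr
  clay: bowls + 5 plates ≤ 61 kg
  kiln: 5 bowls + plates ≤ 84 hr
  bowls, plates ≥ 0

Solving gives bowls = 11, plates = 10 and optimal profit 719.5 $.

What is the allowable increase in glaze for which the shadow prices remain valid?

Binding constraints: glaze, clay. The basis is B = [[1,2],[1,5]] with det 3.
Per unit increase in glaze, x* moves by d = (1.6667, -0.3333).
The basis stays optimal until kiln becomes binding; allowable increase = 2.375 L.

2.375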